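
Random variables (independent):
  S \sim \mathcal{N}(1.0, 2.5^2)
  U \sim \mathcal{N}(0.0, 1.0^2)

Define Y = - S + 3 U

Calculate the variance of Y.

For independent RVs: Var(aX + bY) = a²Var(X) + b²Var(Y)
Var(S) = 6.25
Var(U) = 1
Var(Y) = (-1)²*6.25 + 3²*1
= 1*6.25 + 9*1 = 15.25

15.25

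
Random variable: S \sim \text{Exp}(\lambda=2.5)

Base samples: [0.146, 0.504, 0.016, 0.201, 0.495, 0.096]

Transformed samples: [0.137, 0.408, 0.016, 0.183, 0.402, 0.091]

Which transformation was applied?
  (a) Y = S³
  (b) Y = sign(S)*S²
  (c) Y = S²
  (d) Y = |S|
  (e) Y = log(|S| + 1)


Checking option (e) Y = log(|S| + 1):
  S = 0.146 -> Y = 0.137 ✓
  S = 0.504 -> Y = 0.408 ✓
  S = 0.016 -> Y = 0.016 ✓
All samples match this transformation.

(e) log(|S| + 1)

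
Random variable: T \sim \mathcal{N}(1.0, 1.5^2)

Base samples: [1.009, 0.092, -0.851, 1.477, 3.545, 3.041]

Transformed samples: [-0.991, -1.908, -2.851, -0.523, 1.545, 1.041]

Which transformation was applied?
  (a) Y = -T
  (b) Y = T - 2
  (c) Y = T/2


Checking option (b) Y = T - 2:
  T = 1.009 -> Y = -0.991 ✓
  T = 0.092 -> Y = -1.908 ✓
  T = -0.851 -> Y = -2.851 ✓
All samples match this transformation.

(b) T - 2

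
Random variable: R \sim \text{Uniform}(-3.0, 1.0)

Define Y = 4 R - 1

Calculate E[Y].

For Y = 4R - 1:
E[Y] = 4 * E[R] - 1
E[R] = (-3 + 1)/2 = -1
E[Y] = 4 * (-1) - 1 = -5

-5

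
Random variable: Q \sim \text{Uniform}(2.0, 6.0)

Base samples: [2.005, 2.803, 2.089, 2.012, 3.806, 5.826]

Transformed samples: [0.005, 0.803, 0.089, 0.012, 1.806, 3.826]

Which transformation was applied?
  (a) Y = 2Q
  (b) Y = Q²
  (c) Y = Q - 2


Checking option (c) Y = Q - 2:
  Q = 2.005 -> Y = 0.005 ✓
  Q = 2.803 -> Y = 0.803 ✓
  Q = 2.089 -> Y = 0.089 ✓
All samples match this transformation.

(c) Q - 2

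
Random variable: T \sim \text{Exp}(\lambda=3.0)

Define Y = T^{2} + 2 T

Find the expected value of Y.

E[Y] = 1*E[T²] + 2*E[T]
E[T] = 0.33333333
E[T²] = Var(T) + (E[T])² = 0.11111111 + 0.11111111 = 0.22222222
E[Y] = 1*0.22222222 + 2*0.33333333 = 0.88888889

0.88888889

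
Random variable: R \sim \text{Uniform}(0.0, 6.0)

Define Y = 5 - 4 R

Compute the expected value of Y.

For Y = -4R + 5:
E[Y] = -4 * E[R] + 5
E[R] = (0 + 6)/2 = 3
E[Y] = -4 * 3 + 5 = -7

-7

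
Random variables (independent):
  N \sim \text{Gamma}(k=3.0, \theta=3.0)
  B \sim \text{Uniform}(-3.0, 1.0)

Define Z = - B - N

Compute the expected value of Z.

E[Z] = -1*E[N] - 1*E[B]
E[N] = 9
E[B] = -1
E[Z] = -1*9 - 1*(-1) = -8

-8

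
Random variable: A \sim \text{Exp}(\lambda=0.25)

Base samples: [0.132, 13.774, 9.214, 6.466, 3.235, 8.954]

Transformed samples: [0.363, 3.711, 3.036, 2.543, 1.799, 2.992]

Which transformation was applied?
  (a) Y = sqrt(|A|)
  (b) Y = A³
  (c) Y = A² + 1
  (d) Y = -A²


Checking option (a) Y = sqrt(|A|):
  A = 0.132 -> Y = 0.363 ✓
  A = 13.774 -> Y = 3.711 ✓
  A = 9.214 -> Y = 3.036 ✓
All samples match this transformation.

(a) sqrt(|A|)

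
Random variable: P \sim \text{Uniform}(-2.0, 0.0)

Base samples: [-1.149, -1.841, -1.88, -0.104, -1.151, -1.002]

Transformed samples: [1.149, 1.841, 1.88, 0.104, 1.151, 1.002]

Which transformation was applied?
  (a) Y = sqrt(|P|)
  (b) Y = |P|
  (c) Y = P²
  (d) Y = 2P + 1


Checking option (b) Y = |P|:
  P = -1.149 -> Y = 1.149 ✓
  P = -1.841 -> Y = 1.841 ✓
  P = -1.88 -> Y = 1.88 ✓
All samples match this transformation.

(b) |P|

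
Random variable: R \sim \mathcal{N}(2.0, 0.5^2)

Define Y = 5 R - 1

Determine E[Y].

For Y = 5R - 1:
E[Y] = 5 * E[R] - 1
E[R] = 2.0 = 2
E[Y] = 5 * 2 - 1 = 9

9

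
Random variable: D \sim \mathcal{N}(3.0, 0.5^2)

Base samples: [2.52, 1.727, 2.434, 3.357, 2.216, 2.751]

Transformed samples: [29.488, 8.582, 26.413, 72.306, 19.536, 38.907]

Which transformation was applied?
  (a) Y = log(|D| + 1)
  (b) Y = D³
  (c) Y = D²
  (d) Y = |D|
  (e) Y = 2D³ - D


Checking option (e) Y = 2D³ - D:
  D = 2.52 -> Y = 29.488 ✓
  D = 1.727 -> Y = 8.582 ✓
  D = 2.434 -> Y = 26.413 ✓
All samples match this transformation.

(e) 2D³ - D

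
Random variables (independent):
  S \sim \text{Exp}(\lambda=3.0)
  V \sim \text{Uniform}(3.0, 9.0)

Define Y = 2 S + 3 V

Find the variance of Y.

For independent RVs: Var(aX + bY) = a²Var(X) + b²Var(Y)
Var(S) = 0.11111111
Var(V) = 3
Var(Y) = 2²*0.11111111 + 3²*3
= 4*0.11111111 + 9*3 = 27.444444

27.444444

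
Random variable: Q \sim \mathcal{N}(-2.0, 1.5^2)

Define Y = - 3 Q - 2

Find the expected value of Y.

For Y = -3Q - 2:
E[Y] = -3 * E[Q] - 2
E[Q] = -2.0 = -2
E[Y] = -3 * (-2) - 2 = 4

4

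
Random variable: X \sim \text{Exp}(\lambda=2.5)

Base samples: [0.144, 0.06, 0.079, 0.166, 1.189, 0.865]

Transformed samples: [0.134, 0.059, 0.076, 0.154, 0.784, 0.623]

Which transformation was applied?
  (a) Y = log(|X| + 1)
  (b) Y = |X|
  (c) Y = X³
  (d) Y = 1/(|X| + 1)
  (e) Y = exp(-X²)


Checking option (a) Y = log(|X| + 1):
  X = 0.144 -> Y = 0.134 ✓
  X = 0.06 -> Y = 0.059 ✓
  X = 0.079 -> Y = 0.076 ✓
All samples match this transformation.

(a) log(|X| + 1)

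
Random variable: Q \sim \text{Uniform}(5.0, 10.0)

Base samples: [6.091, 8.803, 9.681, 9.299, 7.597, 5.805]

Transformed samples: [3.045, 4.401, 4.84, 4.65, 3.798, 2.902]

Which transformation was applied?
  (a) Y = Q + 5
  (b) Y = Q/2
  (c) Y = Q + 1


Checking option (b) Y = Q/2:
  Q = 6.091 -> Y = 3.045 ✓
  Q = 8.803 -> Y = 4.401 ✓
  Q = 9.681 -> Y = 4.84 ✓
All samples match this transformation.

(b) Q/2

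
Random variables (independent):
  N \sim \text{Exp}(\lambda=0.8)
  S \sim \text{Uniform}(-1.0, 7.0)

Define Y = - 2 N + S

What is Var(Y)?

For independent RVs: Var(aX + bY) = a²Var(X) + b²Var(Y)
Var(N) = 1.5625
Var(S) = 5.3333333
Var(Y) = (-2)²*1.5625 + 1²*5.3333333
= 4*1.5625 + 1*5.3333333 = 11.583333

11.583333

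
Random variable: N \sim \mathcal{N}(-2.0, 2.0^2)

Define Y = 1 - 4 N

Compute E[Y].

For Y = -4N + 1:
E[Y] = -4 * E[N] + 1
E[N] = -2.0 = -2
E[Y] = -4 * (-2) + 1 = 9

9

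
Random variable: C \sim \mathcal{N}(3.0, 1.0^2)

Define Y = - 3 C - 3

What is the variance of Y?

For Y = aC + b: Var(Y) = a² * Var(C)
Var(C) = 1.0^2 = 1
Var(Y) = (-3)² * 1 = 9 * 1 = 9

9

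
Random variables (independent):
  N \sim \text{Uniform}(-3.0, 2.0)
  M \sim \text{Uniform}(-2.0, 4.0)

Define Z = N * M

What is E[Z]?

For independent RVs: E[XY] = E[X]*E[Y]
E[N] = -0.5
E[M] = 1
E[Z] = -0.5 * 1 = -0.5

-0.5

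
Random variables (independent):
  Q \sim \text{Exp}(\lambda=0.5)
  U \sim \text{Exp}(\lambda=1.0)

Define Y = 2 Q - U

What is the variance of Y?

For independent RVs: Var(aX + bY) = a²Var(X) + b²Var(Y)
Var(Q) = 4
Var(U) = 1
Var(Y) = 2²*4 + (-1)²*1
= 4*4 + 1*1 = 17

17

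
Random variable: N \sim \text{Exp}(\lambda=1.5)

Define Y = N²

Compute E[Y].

Using E[X²] = Var(X) + (E[X])²:
E[N] = 0.66666667
Var(N) = 1/1.5^2 = 0.44444444
E[N²] = 0.44444444 + 0.66666667² = 0.44444444 + 0.44444444 = 0.88888889

0.88888889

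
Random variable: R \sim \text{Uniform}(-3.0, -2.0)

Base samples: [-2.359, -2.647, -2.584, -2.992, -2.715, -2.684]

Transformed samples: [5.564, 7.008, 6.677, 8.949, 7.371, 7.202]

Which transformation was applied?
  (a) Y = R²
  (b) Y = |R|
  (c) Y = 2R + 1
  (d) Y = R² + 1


Checking option (a) Y = R²:
  R = -2.359 -> Y = 5.564 ✓
  R = -2.647 -> Y = 7.008 ✓
  R = -2.584 -> Y = 6.677 ✓
All samples match this transformation.

(a) R²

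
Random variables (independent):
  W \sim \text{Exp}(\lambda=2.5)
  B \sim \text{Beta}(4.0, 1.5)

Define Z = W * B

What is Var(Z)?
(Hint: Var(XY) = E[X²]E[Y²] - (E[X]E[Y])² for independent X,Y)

Var(XY) = E[X²]E[Y²] - (E[X]E[Y])²
E[W] = 0.4, Var(W) = 0.16
E[B] = 0.72727273, Var(B) = 0.03051494
E[W²] = 0.16 + 0.4² = 0.32
E[B²] = 0.03051494 + 0.72727273² = 0.55944056
Var(Z) = 0.32*0.55944056 - (0.4*0.72727273)²
= 0.17902098 - 0.084628099 = 0.09439288

0.09439288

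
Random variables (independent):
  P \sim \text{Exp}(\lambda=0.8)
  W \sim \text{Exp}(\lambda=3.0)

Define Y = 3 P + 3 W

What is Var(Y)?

For independent RVs: Var(aX + bY) = a²Var(X) + b²Var(Y)
Var(P) = 1.5625
Var(W) = 0.11111111
Var(Y) = 3²*1.5625 + 3²*0.11111111
= 9*1.5625 + 9*0.11111111 = 15.0625

15.0625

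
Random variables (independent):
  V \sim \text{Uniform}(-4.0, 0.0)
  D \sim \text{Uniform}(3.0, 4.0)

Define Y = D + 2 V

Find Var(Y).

For independent RVs: Var(aX + bY) = a²Var(X) + b²Var(Y)
Var(V) = 1.3333333
Var(D) = 0.083333333
Var(Y) = 2²*1.3333333 + 1²*0.083333333
= 4*1.3333333 + 1*0.083333333 = 5.4166667

5.4166667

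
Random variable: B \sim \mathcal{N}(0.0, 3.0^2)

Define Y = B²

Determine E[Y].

Using E[X²] = Var(X) + (E[X])²:
E[B] = 0
Var(B) = 3.0^2 = 9
E[B²] = 9 + 0² = 9 + 0 = 9

9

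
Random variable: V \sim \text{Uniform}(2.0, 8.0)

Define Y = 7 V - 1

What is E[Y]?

For Y = 7V - 1:
E[Y] = 7 * E[V] - 1
E[V] = (2 + 8)/2 = 5
E[Y] = 7 * 5 - 1 = 34

34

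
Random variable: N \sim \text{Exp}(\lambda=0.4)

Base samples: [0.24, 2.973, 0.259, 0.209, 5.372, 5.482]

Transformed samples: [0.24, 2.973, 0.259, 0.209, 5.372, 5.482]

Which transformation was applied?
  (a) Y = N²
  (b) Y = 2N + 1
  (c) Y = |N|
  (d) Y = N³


Checking option (c) Y = |N|:
  N = 0.24 -> Y = 0.24 ✓
  N = 2.973 -> Y = 2.973 ✓
  N = 0.259 -> Y = 0.259 ✓
All samples match this transformation.

(c) |N|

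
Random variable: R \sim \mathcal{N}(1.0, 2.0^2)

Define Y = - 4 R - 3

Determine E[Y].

For Y = -4R - 3:
E[Y] = -4 * E[R] - 3
E[R] = 1.0 = 1
E[Y] = -4 * 1 - 3 = -7

-7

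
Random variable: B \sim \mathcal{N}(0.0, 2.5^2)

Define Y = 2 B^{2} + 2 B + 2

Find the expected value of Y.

E[Y] = 2*E[B²] + 2*E[B] + 2
E[B] = 0
E[B²] = Var(B) + (E[B])² = 6.25 + 0 = 6.25
E[Y] = 2*6.25 + 2*0 + 2 = 14.5

14.5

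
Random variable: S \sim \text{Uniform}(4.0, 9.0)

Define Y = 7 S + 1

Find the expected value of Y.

For Y = 7S + 1:
E[Y] = 7 * E[S] + 1
E[S] = (4 + 9)/2 = 6.5
E[Y] = 7 * 6.5 + 1 = 46.5

46.5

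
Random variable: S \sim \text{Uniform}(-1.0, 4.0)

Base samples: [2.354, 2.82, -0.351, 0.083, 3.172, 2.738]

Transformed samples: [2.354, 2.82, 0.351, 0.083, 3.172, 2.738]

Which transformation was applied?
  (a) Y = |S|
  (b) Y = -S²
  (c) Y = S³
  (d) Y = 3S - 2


Checking option (a) Y = |S|:
  S = 2.354 -> Y = 2.354 ✓
  S = 2.82 -> Y = 2.82 ✓
  S = -0.351 -> Y = 0.351 ✓
All samples match this transformation.

(a) |S|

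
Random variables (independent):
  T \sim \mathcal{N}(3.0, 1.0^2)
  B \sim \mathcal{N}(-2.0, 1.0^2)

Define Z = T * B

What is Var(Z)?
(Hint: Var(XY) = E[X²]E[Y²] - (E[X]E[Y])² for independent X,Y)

Var(XY) = E[X²]E[Y²] - (E[X]E[Y])²
E[T] = 3, Var(T) = 1
E[B] = -2, Var(B) = 1
E[T²] = 1 + 3² = 10
E[B²] = 1 + (-2)² = 5
Var(Z) = 10*5 - (3*(-2))²
= 50 - 36 = 14

14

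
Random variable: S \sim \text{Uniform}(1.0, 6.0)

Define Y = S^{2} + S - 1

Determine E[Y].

E[Y] = 1*E[S²] + 1*E[S] - 1
E[S] = 3.5
E[S²] = Var(S) + (E[S])² = 2.0833333 + 12.25 = 14.333333
E[Y] = 1*14.333333 + 1*3.5 - 1 = 16.833333

16.833333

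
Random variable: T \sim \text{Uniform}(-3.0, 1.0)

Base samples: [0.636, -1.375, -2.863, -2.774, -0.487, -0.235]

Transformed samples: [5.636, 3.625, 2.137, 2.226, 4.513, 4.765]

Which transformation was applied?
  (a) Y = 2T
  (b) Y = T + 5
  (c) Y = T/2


Checking option (b) Y = T + 5:
  T = 0.636 -> Y = 5.636 ✓
  T = -1.375 -> Y = 3.625 ✓
  T = -2.863 -> Y = 2.137 ✓
All samples match this transformation.

(b) T + 5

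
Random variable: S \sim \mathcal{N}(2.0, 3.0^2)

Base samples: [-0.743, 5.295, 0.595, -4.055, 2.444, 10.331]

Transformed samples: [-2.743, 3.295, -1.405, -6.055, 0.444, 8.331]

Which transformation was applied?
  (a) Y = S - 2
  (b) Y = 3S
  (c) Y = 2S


Checking option (a) Y = S - 2:
  S = -0.743 -> Y = -2.743 ✓
  S = 5.295 -> Y = 3.295 ✓
  S = 0.595 -> Y = -1.405 ✓
All samples match this transformation.

(a) S - 2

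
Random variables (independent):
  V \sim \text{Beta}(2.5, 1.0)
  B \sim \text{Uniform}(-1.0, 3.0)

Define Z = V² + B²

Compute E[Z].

E[Z] = E[V²] + E[B²]
E[V²] = Var(V) + E[V]² = 0.045351474 + 0.51020408 = 0.55555556
E[B²] = Var(B) + E[B]² = 1.3333333 + 1 = 2.3333333
E[Z] = 0.55555556 + 2.3333333 = 2.8888889

2.8888889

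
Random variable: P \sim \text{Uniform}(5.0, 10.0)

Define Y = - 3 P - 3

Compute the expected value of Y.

For Y = -3P - 3:
E[Y] = -3 * E[P] - 3
E[P] = (5 + 10)/2 = 7.5
E[Y] = -3 * 7.5 - 3 = -25.5

-25.5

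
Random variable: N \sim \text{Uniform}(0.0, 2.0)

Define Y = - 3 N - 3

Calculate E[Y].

For Y = -3N - 3:
E[Y] = -3 * E[N] - 3
E[N] = (0 + 2)/2 = 1
E[Y] = -3 * 1 - 3 = -6

-6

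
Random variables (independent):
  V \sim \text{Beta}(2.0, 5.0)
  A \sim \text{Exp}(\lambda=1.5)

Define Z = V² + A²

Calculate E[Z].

E[Z] = E[V²] + E[A²]
E[V²] = Var(V) + E[V]² = 0.025510204 + 0.081632653 = 0.10714286
E[A²] = Var(A) + E[A]² = 0.44444444 + 0.44444444 = 0.88888889
E[Z] = 0.10714286 + 0.88888889 = 0.99603175

0.99603175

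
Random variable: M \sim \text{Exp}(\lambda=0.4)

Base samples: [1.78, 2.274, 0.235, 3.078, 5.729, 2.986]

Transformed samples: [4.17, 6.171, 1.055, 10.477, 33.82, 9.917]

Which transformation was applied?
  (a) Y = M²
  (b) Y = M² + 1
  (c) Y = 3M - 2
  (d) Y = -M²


Checking option (b) Y = M² + 1:
  M = 1.78 -> Y = 4.17 ✓
  M = 2.274 -> Y = 6.171 ✓
  M = 0.235 -> Y = 1.055 ✓
All samples match this transformation.

(b) M² + 1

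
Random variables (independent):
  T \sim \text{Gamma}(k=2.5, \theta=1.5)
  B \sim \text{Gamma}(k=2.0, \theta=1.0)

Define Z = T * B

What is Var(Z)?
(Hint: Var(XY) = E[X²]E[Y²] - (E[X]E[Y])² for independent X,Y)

Var(XY) = E[X²]E[Y²] - (E[X]E[Y])²
E[T] = 3.75, Var(T) = 5.625
E[B] = 2, Var(B) = 2
E[T²] = 5.625 + 3.75² = 19.6875
E[B²] = 2 + 2² = 6
Var(Z) = 19.6875*6 - (3.75*2)²
= 118.125 - 56.25 = 61.875

61.875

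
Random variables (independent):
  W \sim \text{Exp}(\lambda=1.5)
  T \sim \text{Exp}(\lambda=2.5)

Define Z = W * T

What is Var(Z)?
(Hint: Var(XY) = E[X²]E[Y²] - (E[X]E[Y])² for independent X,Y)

Var(XY) = E[X²]E[Y²] - (E[X]E[Y])²
E[W] = 0.66666667, Var(W) = 0.44444444
E[T] = 0.4, Var(T) = 0.16
E[W²] = 0.44444444 + 0.66666667² = 0.88888889
E[T²] = 0.16 + 0.4² = 0.32
Var(Z) = 0.88888889*0.32 - (0.66666667*0.4)²
= 0.28444444 - 0.071111111 = 0.21333333

0.21333333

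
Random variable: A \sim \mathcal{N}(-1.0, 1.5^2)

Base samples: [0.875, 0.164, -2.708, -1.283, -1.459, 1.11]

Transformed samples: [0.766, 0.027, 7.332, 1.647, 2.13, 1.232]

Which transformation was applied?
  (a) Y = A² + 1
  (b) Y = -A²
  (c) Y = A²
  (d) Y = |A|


Checking option (c) Y = A²:
  A = 0.875 -> Y = 0.766 ✓
  A = 0.164 -> Y = 0.027 ✓
  A = -2.708 -> Y = 7.332 ✓
All samples match this transformation.

(c) A²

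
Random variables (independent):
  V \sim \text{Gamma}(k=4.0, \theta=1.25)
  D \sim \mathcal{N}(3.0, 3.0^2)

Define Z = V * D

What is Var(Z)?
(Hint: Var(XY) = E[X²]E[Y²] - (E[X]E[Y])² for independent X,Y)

Var(XY) = E[X²]E[Y²] - (E[X]E[Y])²
E[V] = 5, Var(V) = 6.25
E[D] = 3, Var(D) = 9
E[V²] = 6.25 + 5² = 31.25
E[D²] = 9 + 3² = 18
Var(Z) = 31.25*18 - (5*3)²
= 562.5 - 225 = 337.5

337.5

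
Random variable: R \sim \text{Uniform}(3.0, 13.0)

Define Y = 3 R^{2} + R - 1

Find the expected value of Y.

E[Y] = 3*E[R²] + 1*E[R] - 1
E[R] = 8
E[R²] = Var(R) + (E[R])² = 8.3333333 + 64 = 72.333333
E[Y] = 3*72.333333 + 1*8 - 1 = 224

224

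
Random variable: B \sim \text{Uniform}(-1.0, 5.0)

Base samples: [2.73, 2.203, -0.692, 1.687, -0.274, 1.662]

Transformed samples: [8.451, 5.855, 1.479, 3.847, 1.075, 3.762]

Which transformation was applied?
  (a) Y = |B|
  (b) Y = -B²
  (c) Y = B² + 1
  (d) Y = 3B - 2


Checking option (c) Y = B² + 1:
  B = 2.73 -> Y = 8.451 ✓
  B = 2.203 -> Y = 5.855 ✓
  B = -0.692 -> Y = 1.479 ✓
All samples match this transformation.

(c) B² + 1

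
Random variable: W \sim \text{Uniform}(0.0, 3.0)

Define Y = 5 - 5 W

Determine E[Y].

For Y = -5W + 5:
E[Y] = -5 * E[W] + 5
E[W] = (0 + 3)/2 = 1.5
E[Y] = -5 * 1.5 + 5 = -2.5

-2.5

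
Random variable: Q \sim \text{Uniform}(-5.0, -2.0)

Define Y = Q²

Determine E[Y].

Using E[X²] = Var(X) + (E[X])²:
E[Q] = -3.5
Var(Q) = (-2 + 5)^2/12 = 0.75
E[Q²] = 0.75 + (-3.5)² = 0.75 + 12.25 = 13

13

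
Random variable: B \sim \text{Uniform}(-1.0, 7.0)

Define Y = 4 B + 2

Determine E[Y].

For Y = 4B + 2:
E[Y] = 4 * E[B] + 2
E[B] = (-1 + 7)/2 = 3
E[Y] = 4 * 3 + 2 = 14

14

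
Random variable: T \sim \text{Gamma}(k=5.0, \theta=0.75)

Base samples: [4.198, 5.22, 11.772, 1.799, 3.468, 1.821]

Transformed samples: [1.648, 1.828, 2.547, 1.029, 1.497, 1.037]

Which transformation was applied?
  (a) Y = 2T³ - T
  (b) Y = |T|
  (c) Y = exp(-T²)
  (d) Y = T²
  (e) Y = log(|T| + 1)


Checking option (e) Y = log(|T| + 1):
  T = 4.198 -> Y = 1.648 ✓
  T = 5.22 -> Y = 1.828 ✓
  T = 11.772 -> Y = 2.547 ✓
All samples match this transformation.

(e) log(|T| + 1)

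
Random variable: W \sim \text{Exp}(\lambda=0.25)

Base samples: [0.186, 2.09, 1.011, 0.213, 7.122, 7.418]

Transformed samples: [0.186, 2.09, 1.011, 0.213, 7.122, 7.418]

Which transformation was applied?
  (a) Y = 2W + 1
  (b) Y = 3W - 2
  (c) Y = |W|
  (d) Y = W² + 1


Checking option (c) Y = |W|:
  W = 0.186 -> Y = 0.186 ✓
  W = 2.09 -> Y = 2.09 ✓
  W = 1.011 -> Y = 1.011 ✓
All samples match this transformation.

(c) |W|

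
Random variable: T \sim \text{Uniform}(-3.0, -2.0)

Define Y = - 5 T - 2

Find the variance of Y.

For Y = aT + b: Var(Y) = a² * Var(T)
Var(T) = (-2 + 3)^2/12 = 0.083333333
Var(Y) = (-5)² * 0.083333333 = 25 * 0.083333333 = 2.0833333

2.0833333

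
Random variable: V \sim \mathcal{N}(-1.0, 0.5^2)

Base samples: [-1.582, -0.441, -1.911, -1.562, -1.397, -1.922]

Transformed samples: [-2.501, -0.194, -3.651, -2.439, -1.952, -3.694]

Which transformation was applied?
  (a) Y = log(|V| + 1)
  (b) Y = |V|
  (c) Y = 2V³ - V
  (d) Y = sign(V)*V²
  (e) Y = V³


Checking option (d) Y = sign(V)*V²:
  V = -1.582 -> Y = -2.501 ✓
  V = -0.441 -> Y = -0.194 ✓
  V = -1.911 -> Y = -3.651 ✓
All samples match this transformation.

(d) sign(V)*V²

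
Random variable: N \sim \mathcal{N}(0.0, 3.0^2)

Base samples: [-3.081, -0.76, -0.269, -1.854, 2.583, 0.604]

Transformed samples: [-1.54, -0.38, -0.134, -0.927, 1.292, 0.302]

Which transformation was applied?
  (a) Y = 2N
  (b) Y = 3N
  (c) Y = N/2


Checking option (c) Y = N/2:
  N = -3.081 -> Y = -1.54 ✓
  N = -0.76 -> Y = -0.38 ✓
  N = -0.269 -> Y = -0.134 ✓
All samples match this transformation.

(c) N/2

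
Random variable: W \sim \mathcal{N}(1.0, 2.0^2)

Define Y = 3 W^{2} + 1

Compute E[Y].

E[Y] = 3*E[W²] + 1
E[W] = 1
E[W²] = Var(W) + (E[W])² = 4 + 1 = 5
E[Y] = 3*5 + 1 = 16

16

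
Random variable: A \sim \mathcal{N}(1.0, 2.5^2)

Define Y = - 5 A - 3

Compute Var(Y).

For Y = aA + b: Var(Y) = a² * Var(A)
Var(A) = 2.5^2 = 6.25
Var(Y) = (-5)² * 6.25 = 25 * 6.25 = 156.25

156.25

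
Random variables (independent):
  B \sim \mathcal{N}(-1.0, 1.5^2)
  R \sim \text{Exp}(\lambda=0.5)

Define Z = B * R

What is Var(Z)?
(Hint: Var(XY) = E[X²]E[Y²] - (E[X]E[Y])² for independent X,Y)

Var(XY) = E[X²]E[Y²] - (E[X]E[Y])²
E[B] = -1, Var(B) = 2.25
E[R] = 2, Var(R) = 4
E[B²] = 2.25 + (-1)² = 3.25
E[R²] = 4 + 2² = 8
Var(Z) = 3.25*8 - (-1*2)²
= 26 - 4 = 22

22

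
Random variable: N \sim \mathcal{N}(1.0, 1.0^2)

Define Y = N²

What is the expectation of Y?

E[N²] = Var(N) + (E[N])² = 1 + 1 = 2

2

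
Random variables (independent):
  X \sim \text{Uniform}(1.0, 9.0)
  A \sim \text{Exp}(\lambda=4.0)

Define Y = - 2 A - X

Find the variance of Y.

For independent RVs: Var(aX + bY) = a²Var(X) + b²Var(Y)
Var(X) = 5.3333333
Var(A) = 0.0625
Var(Y) = (-1)²*5.3333333 + (-2)²*0.0625
= 1*5.3333333 + 4*0.0625 = 5.5833333

5.5833333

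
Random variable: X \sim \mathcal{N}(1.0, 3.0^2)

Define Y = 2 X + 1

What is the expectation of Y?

For Y = 2X + 1:
E[Y] = 2 * E[X] + 1
E[X] = 1.0 = 1
E[Y] = 2 * 1 + 1 = 3

3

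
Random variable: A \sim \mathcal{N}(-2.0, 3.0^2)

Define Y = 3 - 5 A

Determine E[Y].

For Y = -5A + 3:
E[Y] = -5 * E[A] + 3
E[A] = -2.0 = -2
E[Y] = -5 * (-2) + 3 = 13

13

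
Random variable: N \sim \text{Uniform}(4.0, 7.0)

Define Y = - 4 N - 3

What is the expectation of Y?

For Y = -4N - 3:
E[Y] = -4 * E[N] - 3
E[N] = (4 + 7)/2 = 5.5
E[Y] = -4 * 5.5 - 3 = -25

-25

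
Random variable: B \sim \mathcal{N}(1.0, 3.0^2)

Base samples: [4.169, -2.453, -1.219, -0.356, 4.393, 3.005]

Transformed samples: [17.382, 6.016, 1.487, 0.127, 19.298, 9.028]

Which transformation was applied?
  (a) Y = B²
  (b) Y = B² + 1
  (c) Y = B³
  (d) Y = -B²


Checking option (a) Y = B²:
  B = 4.169 -> Y = 17.382 ✓
  B = -2.453 -> Y = 6.016 ✓
  B = -1.219 -> Y = 1.487 ✓
All samples match this transformation.

(a) B²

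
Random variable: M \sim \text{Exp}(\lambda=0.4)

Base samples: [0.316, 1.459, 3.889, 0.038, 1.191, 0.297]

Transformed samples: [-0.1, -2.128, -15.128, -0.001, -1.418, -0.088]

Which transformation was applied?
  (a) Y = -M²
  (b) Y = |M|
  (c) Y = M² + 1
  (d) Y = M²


Checking option (a) Y = -M²:
  M = 0.316 -> Y = -0.1 ✓
  M = 1.459 -> Y = -2.128 ✓
  M = 3.889 -> Y = -15.128 ✓
All samples match this transformation.

(a) -M²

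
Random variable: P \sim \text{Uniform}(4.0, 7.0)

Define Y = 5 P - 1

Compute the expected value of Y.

For Y = 5P - 1:
E[Y] = 5 * E[P] - 1
E[P] = (4 + 7)/2 = 5.5
E[Y] = 5 * 5.5 - 1 = 26.5

26.5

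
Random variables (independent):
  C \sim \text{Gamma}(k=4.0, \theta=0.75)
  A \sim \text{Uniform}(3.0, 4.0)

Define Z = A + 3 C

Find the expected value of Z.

E[Z] = 3*E[C] + 1*E[A]
E[C] = 3
E[A] = 3.5
E[Z] = 3*3 + 1*3.5 = 12.5

12.5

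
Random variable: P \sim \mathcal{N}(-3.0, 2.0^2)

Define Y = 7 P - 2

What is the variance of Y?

For Y = aP + b: Var(Y) = a² * Var(P)
Var(P) = 2.0^2 = 4
Var(Y) = 7² * 4 = 49 * 4 = 196

196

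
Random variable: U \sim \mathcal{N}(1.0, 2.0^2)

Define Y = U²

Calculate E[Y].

Using E[X²] = Var(X) + (E[X])²:
E[U] = 1
Var(U) = 2.0^2 = 4
E[U²] = 4 + 1² = 4 + 1 = 5

5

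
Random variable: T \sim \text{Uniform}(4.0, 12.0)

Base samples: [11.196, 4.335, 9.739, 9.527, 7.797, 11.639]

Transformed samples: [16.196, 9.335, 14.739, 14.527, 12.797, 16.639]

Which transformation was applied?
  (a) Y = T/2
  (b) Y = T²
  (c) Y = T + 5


Checking option (c) Y = T + 5:
  T = 11.196 -> Y = 16.196 ✓
  T = 4.335 -> Y = 9.335 ✓
  T = 9.739 -> Y = 14.739 ✓
All samples match this transformation.

(c) T + 5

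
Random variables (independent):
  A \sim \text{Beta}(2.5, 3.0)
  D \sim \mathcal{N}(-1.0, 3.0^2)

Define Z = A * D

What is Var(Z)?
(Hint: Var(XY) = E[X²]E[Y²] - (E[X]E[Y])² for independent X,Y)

Var(XY) = E[X²]E[Y²] - (E[X]E[Y])²
E[A] = 0.45454545, Var(A) = 0.038143675
E[D] = -1, Var(D) = 9
E[A²] = 0.038143675 + 0.45454545² = 0.24475524
E[D²] = 9 + (-1)² = 10
Var(Z) = 0.24475524*10 - (0.45454545*(-1))²
= 2.4475524 - 0.20661157 = 2.2409409

2.2409409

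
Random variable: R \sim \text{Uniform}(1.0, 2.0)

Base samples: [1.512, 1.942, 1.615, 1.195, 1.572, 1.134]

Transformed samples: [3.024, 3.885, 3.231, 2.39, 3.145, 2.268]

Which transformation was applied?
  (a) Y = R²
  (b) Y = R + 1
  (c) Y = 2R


Checking option (c) Y = 2R:
  R = 1.512 -> Y = 3.024 ✓
  R = 1.942 -> Y = 3.885 ✓
  R = 1.615 -> Y = 3.231 ✓
All samples match this transformation.

(c) 2R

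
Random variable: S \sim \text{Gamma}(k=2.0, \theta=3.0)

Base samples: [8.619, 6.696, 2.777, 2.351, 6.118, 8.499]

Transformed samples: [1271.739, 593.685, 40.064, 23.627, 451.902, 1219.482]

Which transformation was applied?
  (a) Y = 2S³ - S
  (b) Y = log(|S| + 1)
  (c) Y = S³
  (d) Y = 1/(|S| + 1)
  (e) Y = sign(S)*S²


Checking option (a) Y = 2S³ - S:
  S = 8.619 -> Y = 1271.739 ✓
  S = 6.696 -> Y = 593.685 ✓
  S = 2.777 -> Y = 40.064 ✓
All samples match this transformation.

(a) 2S³ - S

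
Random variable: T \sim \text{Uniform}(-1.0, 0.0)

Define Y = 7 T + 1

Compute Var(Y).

For Y = aT + b: Var(Y) = a² * Var(T)
Var(T) = (0 + 1)^2/12 = 0.083333333
Var(Y) = 7² * 0.083333333 = 49 * 0.083333333 = 4.0833333

4.0833333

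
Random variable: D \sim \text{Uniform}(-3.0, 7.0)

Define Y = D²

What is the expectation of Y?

Using E[X²] = Var(X) + (E[X])²:
E[D] = 2
Var(D) = (7 + 3)^2/12 = 8.3333333
E[D²] = 8.3333333 + 2² = 8.3333333 + 4 = 12.333333

12.333333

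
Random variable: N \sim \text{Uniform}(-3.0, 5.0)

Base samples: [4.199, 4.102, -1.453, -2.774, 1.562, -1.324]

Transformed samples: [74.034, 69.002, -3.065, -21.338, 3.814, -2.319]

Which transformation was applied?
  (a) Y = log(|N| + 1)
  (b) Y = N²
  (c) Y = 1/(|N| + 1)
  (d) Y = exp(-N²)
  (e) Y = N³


Checking option (e) Y = N³:
  N = 4.199 -> Y = 74.034 ✓
  N = 4.102 -> Y = 69.002 ✓
  N = -1.453 -> Y = -3.065 ✓
All samples match this transformation.

(e) N³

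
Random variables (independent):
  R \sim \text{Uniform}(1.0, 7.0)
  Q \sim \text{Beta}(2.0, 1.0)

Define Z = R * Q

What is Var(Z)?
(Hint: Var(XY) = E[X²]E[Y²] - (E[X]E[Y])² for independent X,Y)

Var(XY) = E[X²]E[Y²] - (E[X]E[Y])²
E[R] = 4, Var(R) = 3
E[Q] = 0.66666667, Var(Q) = 0.055555556
E[R²] = 3 + 4² = 19
E[Q²] = 0.055555556 + 0.66666667² = 0.5
Var(Z) = 19*0.5 - (4*0.66666667)²
= 9.5 - 7.1111111 = 2.3888889

2.3888889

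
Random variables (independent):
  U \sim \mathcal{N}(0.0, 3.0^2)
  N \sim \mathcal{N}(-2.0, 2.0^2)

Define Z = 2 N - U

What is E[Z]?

E[Z] = -1*E[U] + 2*E[N]
E[U] = 0
E[N] = -2
E[Z] = -1*0 + 2*(-2) = -4

-4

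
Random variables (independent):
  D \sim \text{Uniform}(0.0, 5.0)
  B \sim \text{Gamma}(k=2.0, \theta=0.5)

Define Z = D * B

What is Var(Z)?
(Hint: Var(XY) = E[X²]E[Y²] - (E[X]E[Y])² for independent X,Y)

Var(XY) = E[X²]E[Y²] - (E[X]E[Y])²
E[D] = 2.5, Var(D) = 2.0833333
E[B] = 1, Var(B) = 0.5
E[D²] = 2.0833333 + 2.5² = 8.3333333
E[B²] = 0.5 + 1² = 1.5
Var(Z) = 8.3333333*1.5 - (2.5*1)²
= 12.5 - 6.25 = 6.25

6.25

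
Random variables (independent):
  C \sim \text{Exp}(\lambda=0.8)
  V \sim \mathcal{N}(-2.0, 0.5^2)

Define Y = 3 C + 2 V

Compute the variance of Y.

For independent RVs: Var(aX + bY) = a²Var(X) + b²Var(Y)
Var(C) = 1.5625
Var(V) = 0.25
Var(Y) = 3²*1.5625 + 2²*0.25
= 9*1.5625 + 4*0.25 = 15.0625

15.0625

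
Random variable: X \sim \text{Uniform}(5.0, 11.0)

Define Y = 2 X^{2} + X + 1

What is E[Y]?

E[Y] = 2*E[X²] + 1*E[X] + 1
E[X] = 8
E[X²] = Var(X) + (E[X])² = 3 + 64 = 67
E[Y] = 2*67 + 1*8 + 1 = 143

143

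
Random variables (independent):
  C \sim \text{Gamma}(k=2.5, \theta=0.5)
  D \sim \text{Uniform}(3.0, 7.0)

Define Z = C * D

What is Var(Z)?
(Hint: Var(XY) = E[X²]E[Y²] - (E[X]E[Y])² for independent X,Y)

Var(XY) = E[X²]E[Y²] - (E[X]E[Y])²
E[C] = 1.25, Var(C) = 0.625
E[D] = 5, Var(D) = 1.3333333
E[C²] = 0.625 + 1.25² = 2.1875
E[D²] = 1.3333333 + 5² = 26.333333
Var(Z) = 2.1875*26.333333 - (1.25*5)²
= 57.604167 - 39.0625 = 18.541667

18.541667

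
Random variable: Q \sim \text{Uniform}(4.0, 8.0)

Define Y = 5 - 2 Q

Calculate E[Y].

For Y = -2Q + 5:
E[Y] = -2 * E[Q] + 5
E[Q] = (4 + 8)/2 = 6
E[Y] = -2 * 6 + 5 = -7

-7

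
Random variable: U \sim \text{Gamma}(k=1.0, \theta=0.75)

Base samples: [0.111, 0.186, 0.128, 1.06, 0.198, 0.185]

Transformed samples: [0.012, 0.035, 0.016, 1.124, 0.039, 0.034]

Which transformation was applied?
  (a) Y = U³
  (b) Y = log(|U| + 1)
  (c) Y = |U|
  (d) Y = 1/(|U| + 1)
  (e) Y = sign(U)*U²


Checking option (e) Y = sign(U)*U²:
  U = 0.111 -> Y = 0.012 ✓
  U = 0.186 -> Y = 0.035 ✓
  U = 0.128 -> Y = 0.016 ✓
All samples match this transformation.

(e) sign(U)*U²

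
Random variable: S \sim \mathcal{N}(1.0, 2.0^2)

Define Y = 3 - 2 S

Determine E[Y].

For Y = -2S + 3:
E[Y] = -2 * E[S] + 3
E[S] = 1.0 = 1
E[Y] = -2 * 1 + 3 = 1

1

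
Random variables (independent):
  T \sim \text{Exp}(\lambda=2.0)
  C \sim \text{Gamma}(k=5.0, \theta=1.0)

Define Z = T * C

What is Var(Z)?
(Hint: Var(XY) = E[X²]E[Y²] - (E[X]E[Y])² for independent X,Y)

Var(XY) = E[X²]E[Y²] - (E[X]E[Y])²
E[T] = 0.5, Var(T) = 0.25
E[C] = 5, Var(C) = 5
E[T²] = 0.25 + 0.5² = 0.5
E[C²] = 5 + 5² = 30
Var(Z) = 0.5*30 - (0.5*5)²
= 15 - 6.25 = 8.75

8.75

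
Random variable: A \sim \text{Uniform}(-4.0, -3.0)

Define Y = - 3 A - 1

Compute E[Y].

For Y = -3A - 1:
E[Y] = -3 * E[A] - 1
E[A] = (-4 - 3)/2 = -3.5
E[Y] = -3 * (-3.5) - 1 = 9.5

9.5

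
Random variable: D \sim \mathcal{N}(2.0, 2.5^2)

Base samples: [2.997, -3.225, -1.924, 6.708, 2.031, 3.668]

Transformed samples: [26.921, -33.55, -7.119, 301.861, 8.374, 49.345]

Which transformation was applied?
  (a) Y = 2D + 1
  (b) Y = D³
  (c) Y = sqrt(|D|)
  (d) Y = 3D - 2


Checking option (b) Y = D³:
  D = 2.997 -> Y = 26.921 ✓
  D = -3.225 -> Y = -33.55 ✓
  D = -1.924 -> Y = -7.119 ✓
All samples match this transformation.

(b) D³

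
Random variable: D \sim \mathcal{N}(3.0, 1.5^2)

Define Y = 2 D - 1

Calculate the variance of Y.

For Y = aD + b: Var(Y) = a² * Var(D)
Var(D) = 1.5^2 = 2.25
Var(Y) = 2² * 2.25 = 4 * 2.25 = 9

9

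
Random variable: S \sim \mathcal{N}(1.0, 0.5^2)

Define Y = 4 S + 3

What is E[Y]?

For Y = 4S + 3:
E[Y] = 4 * E[S] + 3
E[S] = 1.0 = 1
E[Y] = 4 * 1 + 3 = 7

7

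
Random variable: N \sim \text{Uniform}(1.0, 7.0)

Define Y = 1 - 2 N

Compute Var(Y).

For Y = aN + b: Var(Y) = a² * Var(N)
Var(N) = (7 - 1)^2/12 = 3
Var(Y) = (-2)² * 3 = 4 * 3 = 12

12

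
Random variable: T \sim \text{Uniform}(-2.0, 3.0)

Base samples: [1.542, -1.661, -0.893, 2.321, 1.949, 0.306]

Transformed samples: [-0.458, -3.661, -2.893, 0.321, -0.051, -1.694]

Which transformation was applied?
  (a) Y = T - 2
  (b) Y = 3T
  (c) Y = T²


Checking option (a) Y = T - 2:
  T = 1.542 -> Y = -0.458 ✓
  T = -1.661 -> Y = -3.661 ✓
  T = -0.893 -> Y = -2.893 ✓
All samples match this transformation.

(a) T - 2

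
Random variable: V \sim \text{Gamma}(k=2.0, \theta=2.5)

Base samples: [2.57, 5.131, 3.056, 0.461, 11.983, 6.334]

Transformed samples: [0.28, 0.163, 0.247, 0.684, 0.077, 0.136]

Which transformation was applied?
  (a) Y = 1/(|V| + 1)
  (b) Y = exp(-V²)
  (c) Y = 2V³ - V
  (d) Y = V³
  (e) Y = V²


Checking option (a) Y = 1/(|V| + 1):
  V = 2.57 -> Y = 0.28 ✓
  V = 5.131 -> Y = 0.163 ✓
  V = 3.056 -> Y = 0.247 ✓
All samples match this transformation.

(a) 1/(|V| + 1)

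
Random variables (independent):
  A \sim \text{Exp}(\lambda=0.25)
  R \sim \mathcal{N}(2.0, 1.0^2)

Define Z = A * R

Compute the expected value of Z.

For independent RVs: E[XY] = E[X]*E[Y]
E[A] = 4
E[R] = 2
E[Z] = 4 * 2 = 8

8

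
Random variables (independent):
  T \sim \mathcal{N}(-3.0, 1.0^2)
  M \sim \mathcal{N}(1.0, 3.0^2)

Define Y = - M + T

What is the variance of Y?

For independent RVs: Var(aX + bY) = a²Var(X) + b²Var(Y)
Var(T) = 1
Var(M) = 9
Var(Y) = 1²*1 + (-1)²*9
= 1*1 + 1*9 = 10

10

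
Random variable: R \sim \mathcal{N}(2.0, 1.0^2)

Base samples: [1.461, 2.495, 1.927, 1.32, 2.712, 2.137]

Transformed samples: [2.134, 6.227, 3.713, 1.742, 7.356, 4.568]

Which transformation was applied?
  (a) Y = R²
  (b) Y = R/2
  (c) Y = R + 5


Checking option (a) Y = R²:
  R = 1.461 -> Y = 2.134 ✓
  R = 2.495 -> Y = 6.227 ✓
  R = 1.927 -> Y = 3.713 ✓
All samples match this transformation.

(a) R²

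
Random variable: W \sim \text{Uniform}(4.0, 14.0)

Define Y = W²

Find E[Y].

Using E[X²] = Var(X) + (E[X])²:
E[W] = 9
Var(W) = (14 - 4)^2/12 = 8.3333333
E[W²] = 8.3333333 + 9² = 8.3333333 + 81 = 89.333333

89.333333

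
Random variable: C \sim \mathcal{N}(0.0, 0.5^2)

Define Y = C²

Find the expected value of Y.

Using E[X²] = Var(X) + (E[X])²:
E[C] = 0
Var(C) = 0.5^2 = 0.25
E[C²] = 0.25 + 0² = 0.25 + 0 = 0.25

0.25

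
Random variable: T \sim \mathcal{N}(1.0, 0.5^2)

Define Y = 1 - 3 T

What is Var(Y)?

For Y = aT + b: Var(Y) = a² * Var(T)
Var(T) = 0.5^2 = 0.25
Var(Y) = (-3)² * 0.25 = 9 * 0.25 = 2.25

2.25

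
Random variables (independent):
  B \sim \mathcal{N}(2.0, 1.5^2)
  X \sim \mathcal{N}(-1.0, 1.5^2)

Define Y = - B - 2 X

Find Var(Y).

For independent RVs: Var(aX + bY) = a²Var(X) + b²Var(Y)
Var(B) = 2.25
Var(X) = 2.25
Var(Y) = (-1)²*2.25 + (-2)²*2.25
= 1*2.25 + 4*2.25 = 11.25

11.25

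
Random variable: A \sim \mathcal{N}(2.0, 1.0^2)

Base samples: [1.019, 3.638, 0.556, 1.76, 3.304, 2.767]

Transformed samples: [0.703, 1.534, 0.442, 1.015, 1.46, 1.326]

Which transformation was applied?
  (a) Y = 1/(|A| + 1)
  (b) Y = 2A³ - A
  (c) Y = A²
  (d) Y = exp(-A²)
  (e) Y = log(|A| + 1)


Checking option (e) Y = log(|A| + 1):
  A = 1.019 -> Y = 0.703 ✓
  A = 3.638 -> Y = 1.534 ✓
  A = 0.556 -> Y = 0.442 ✓
All samples match this transformation.

(e) log(|A| + 1)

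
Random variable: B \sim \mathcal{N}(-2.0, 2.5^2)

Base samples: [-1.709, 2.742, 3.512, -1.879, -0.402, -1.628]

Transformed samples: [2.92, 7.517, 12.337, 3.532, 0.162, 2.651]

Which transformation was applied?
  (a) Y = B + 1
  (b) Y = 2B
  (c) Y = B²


Checking option (c) Y = B²:
  B = -1.709 -> Y = 2.92 ✓
  B = 2.742 -> Y = 7.517 ✓
  B = 3.512 -> Y = 12.337 ✓
All samples match this transformation.

(c) B²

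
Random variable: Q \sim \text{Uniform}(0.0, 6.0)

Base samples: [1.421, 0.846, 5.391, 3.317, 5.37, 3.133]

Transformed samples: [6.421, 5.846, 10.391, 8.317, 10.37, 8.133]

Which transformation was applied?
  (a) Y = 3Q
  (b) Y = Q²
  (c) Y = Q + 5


Checking option (c) Y = Q + 5:
  Q = 1.421 -> Y = 6.421 ✓
  Q = 0.846 -> Y = 5.846 ✓
  Q = 5.391 -> Y = 10.391 ✓
All samples match this transformation.

(c) Q + 5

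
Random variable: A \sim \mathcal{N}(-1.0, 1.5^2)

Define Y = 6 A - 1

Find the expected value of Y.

For Y = 6A - 1:
E[Y] = 6 * E[A] - 1
E[A] = -1.0 = -1
E[Y] = 6 * (-1) - 1 = -7

-7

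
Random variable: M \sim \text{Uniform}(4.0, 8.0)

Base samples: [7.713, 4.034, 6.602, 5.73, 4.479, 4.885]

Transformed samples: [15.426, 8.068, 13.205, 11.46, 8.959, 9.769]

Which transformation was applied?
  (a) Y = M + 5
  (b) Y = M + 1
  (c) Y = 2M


Checking option (c) Y = 2M:
  M = 7.713 -> Y = 15.426 ✓
  M = 4.034 -> Y = 8.068 ✓
  M = 6.602 -> Y = 13.205 ✓
All samples match this transformation.

(c) 2M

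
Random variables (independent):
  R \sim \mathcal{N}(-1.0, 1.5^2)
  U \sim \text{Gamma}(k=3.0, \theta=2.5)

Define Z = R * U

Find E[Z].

For independent RVs: E[XY] = E[X]*E[Y]
E[R] = -1
E[U] = 7.5
E[Z] = -1 * 7.5 = -7.5

-7.5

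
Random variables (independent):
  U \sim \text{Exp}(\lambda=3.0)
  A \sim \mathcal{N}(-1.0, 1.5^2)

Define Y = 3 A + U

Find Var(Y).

For independent RVs: Var(aX + bY) = a²Var(X) + b²Var(Y)
Var(U) = 0.11111111
Var(A) = 2.25
Var(Y) = 1²*0.11111111 + 3²*2.25
= 1*0.11111111 + 9*2.25 = 20.361111

20.361111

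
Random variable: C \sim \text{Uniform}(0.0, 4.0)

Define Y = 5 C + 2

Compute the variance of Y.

For Y = aC + b: Var(Y) = a² * Var(C)
Var(C) = (4 - 0)^2/12 = 1.3333333
Var(Y) = 5² * 1.3333333 = 25 * 1.3333333 = 33.333333

33.333333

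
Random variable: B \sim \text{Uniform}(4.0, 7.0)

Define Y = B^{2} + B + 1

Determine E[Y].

E[Y] = 1*E[B²] + 1*E[B] + 1
E[B] = 5.5
E[B²] = Var(B) + (E[B])² = 0.75 + 30.25 = 31
E[Y] = 1*31 + 1*5.5 + 1 = 37.5

37.5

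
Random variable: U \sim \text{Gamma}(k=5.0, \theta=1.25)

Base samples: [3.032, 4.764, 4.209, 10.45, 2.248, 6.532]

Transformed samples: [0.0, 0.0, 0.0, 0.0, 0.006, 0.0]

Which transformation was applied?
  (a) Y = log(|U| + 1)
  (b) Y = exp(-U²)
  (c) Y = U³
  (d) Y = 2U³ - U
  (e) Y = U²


Checking option (b) Y = exp(-U²):
  U = 3.032 -> Y = 0.0 ✓
  U = 4.764 -> Y = 0.0 ✓
  U = 4.209 -> Y = 0.0 ✓
All samples match this transformation.

(b) exp(-U²)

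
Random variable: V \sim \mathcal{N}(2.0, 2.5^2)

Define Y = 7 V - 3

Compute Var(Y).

For Y = aV + b: Var(Y) = a² * Var(V)
Var(V) = 2.5^2 = 6.25
Var(Y) = 7² * 6.25 = 49 * 6.25 = 306.25

306.25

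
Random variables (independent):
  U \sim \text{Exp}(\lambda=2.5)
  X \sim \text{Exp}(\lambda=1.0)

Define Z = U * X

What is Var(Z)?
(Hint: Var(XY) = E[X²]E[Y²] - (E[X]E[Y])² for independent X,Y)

Var(XY) = E[X²]E[Y²] - (E[X]E[Y])²
E[U] = 0.4, Var(U) = 0.16
E[X] = 1, Var(X) = 1
E[U²] = 0.16 + 0.4² = 0.32
E[X²] = 1 + 1² = 2
Var(Z) = 0.32*2 - (0.4*1)²
= 0.64 - 0.16 = 0.48

0.48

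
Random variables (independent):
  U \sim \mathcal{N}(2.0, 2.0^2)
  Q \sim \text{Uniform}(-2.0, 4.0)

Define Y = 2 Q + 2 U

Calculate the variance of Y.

For independent RVs: Var(aX + bY) = a²Var(X) + b²Var(Y)
Var(U) = 4
Var(Q) = 3
Var(Y) = 2²*4 + 2²*3
= 4*4 + 4*3 = 28

28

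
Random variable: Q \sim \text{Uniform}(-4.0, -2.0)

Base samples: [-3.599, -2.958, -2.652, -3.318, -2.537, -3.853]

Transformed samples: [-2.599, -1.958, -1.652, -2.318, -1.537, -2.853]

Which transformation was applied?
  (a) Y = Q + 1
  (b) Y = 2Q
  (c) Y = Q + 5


Checking option (a) Y = Q + 1:
  Q = -3.599 -> Y = -2.599 ✓
  Q = -2.958 -> Y = -1.958 ✓
  Q = -2.652 -> Y = -1.652 ✓
All samples match this transformation.

(a) Q + 1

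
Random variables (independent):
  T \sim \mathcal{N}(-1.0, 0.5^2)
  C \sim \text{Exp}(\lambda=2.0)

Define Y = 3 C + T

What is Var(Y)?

For independent RVs: Var(aX + bY) = a²Var(X) + b²Var(Y)
Var(T) = 0.25
Var(C) = 0.25
Var(Y) = 1²*0.25 + 3²*0.25
= 1*0.25 + 9*0.25 = 2.5

2.5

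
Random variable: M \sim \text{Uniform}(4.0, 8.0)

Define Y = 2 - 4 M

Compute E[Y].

For Y = -4M + 2:
E[Y] = -4 * E[M] + 2
E[M] = (4 + 8)/2 = 6
E[Y] = -4 * 6 + 2 = -22

-22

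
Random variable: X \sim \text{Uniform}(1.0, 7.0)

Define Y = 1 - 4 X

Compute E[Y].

For Y = -4X + 1:
E[Y] = -4 * E[X] + 1
E[X] = (1 + 7)/2 = 4
E[Y] = -4 * 4 + 1 = -15

-15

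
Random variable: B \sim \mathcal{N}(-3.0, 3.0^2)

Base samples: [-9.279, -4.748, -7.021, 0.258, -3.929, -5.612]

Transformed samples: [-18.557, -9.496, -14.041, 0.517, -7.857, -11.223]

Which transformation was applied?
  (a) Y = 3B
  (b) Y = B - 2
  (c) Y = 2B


Checking option (c) Y = 2B:
  B = -9.279 -> Y = -18.557 ✓
  B = -4.748 -> Y = -9.496 ✓
  B = -7.021 -> Y = -14.041 ✓
All samples match this transformation.

(c) 2B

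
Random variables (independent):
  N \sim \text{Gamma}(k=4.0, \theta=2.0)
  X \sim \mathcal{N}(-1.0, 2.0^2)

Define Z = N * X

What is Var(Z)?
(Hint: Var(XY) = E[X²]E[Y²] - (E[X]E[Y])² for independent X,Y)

Var(XY) = E[X²]E[Y²] - (E[X]E[Y])²
E[N] = 8, Var(N) = 16
E[X] = -1, Var(X) = 4
E[N²] = 16 + 8² = 80
E[X²] = 4 + (-1)² = 5
Var(Z) = 80*5 - (8*(-1))²
= 400 - 64 = 336

336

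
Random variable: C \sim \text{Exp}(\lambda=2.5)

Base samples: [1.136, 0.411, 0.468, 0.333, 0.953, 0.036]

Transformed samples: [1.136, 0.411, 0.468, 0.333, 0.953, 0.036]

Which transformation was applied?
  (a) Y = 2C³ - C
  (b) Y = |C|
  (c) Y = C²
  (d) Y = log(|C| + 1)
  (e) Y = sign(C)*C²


Checking option (b) Y = |C|:
  C = 1.136 -> Y = 1.136 ✓
  C = 0.411 -> Y = 0.411 ✓
  C = 0.468 -> Y = 0.468 ✓
All samples match this transformation.

(b) |C|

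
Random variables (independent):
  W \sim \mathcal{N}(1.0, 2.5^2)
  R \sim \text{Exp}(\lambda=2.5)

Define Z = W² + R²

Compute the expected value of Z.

E[Z] = E[W²] + E[R²]
E[W²] = Var(W) + E[W]² = 6.25 + 1 = 7.25
E[R²] = Var(R) + E[R]² = 0.16 + 0.16 = 0.32
E[Z] = 7.25 + 0.32 = 7.57

7.57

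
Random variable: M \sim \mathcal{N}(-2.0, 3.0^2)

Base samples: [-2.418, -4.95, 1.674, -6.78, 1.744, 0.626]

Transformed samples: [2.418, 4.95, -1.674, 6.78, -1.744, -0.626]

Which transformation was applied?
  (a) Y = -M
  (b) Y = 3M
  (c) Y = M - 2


Checking option (a) Y = -M:
  M = -2.418 -> Y = 2.418 ✓
  M = -4.95 -> Y = 4.95 ✓
  M = 1.674 -> Y = -1.674 ✓
All samples match this transformation.

(a) -M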